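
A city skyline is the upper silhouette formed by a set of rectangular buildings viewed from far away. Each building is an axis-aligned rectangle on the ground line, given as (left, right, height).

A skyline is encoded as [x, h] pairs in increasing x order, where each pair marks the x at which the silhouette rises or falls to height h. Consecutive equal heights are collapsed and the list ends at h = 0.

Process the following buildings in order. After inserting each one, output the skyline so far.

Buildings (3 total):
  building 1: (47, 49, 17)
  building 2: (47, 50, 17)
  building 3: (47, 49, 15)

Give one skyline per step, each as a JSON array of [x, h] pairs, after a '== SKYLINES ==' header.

== SKYLINES ==
[[47,17],[49,0]]
[[47,17],[50,0]]
[[47,17],[50,0]]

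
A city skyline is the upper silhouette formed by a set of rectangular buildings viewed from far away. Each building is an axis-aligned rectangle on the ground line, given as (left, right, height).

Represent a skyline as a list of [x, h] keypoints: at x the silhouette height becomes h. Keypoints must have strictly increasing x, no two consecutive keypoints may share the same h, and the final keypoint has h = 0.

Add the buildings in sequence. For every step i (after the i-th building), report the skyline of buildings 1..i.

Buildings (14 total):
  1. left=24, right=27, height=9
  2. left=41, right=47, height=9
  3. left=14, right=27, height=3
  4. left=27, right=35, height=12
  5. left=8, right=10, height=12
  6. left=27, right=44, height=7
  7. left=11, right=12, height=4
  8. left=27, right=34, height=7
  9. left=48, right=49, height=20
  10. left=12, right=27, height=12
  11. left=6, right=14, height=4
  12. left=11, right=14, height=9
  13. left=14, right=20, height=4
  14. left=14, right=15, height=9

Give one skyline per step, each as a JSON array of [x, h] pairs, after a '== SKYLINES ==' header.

== SKYLINES ==
[[24,9],[27,0]]
[[24,9],[27,0],[41,9],[47,0]]
[[14,3],[24,9],[27,0],[41,9],[47,0]]
[[14,3],[24,9],[27,12],[35,0],[41,9],[47,0]]
[[8,12],[10,0],[14,3],[24,9],[27,12],[35,0],[41,9],[47,0]]
[[8,12],[10,0],[14,3],[24,9],[27,12],[35,7],[41,9],[47,0]]
[[8,12],[10,0],[11,4],[12,0],[14,3],[24,9],[27,12],[35,7],[41,9],[47,0]]
[[8,12],[10,0],[11,4],[12,0],[14,3],[24,9],[27,12],[35,7],[41,9],[47,0]]
[[8,12],[10,0],[11,4],[12,0],[14,3],[24,9],[27,12],[35,7],[41,9],[47,0],[48,20],[49,0]]
[[8,12],[10,0],[11,4],[12,12],[35,7],[41,9],[47,0],[48,20],[49,0]]
[[6,4],[8,12],[10,4],[12,12],[35,7],[41,9],[47,0],[48,20],[49,0]]
[[6,4],[8,12],[10,4],[11,9],[12,12],[35,7],[41,9],[47,0],[48,20],[49,0]]
[[6,4],[8,12],[10,4],[11,9],[12,12],[35,7],[41,9],[47,0],[48,20],[49,0]]
[[6,4],[8,12],[10,4],[11,9],[12,12],[35,7],[41,9],[47,0],[48,20],[49,0]]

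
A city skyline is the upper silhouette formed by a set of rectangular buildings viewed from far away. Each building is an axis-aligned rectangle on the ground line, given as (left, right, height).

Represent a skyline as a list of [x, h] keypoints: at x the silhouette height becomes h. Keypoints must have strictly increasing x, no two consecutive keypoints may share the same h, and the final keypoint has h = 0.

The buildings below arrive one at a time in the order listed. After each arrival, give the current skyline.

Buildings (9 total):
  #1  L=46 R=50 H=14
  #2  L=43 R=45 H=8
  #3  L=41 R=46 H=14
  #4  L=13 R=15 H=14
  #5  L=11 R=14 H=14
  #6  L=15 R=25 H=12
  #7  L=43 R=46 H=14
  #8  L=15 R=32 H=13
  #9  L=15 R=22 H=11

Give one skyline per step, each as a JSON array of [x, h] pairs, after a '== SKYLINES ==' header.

== SKYLINES ==
[[46,14],[50,0]]
[[43,8],[45,0],[46,14],[50,0]]
[[41,14],[50,0]]
[[13,14],[15,0],[41,14],[50,0]]
[[11,14],[15,0],[41,14],[50,0]]
[[11,14],[15,12],[25,0],[41,14],[50,0]]
[[11,14],[15,12],[25,0],[41,14],[50,0]]
[[11,14],[15,13],[32,0],[41,14],[50,0]]
[[11,14],[15,13],[32,0],[41,14],[50,0]]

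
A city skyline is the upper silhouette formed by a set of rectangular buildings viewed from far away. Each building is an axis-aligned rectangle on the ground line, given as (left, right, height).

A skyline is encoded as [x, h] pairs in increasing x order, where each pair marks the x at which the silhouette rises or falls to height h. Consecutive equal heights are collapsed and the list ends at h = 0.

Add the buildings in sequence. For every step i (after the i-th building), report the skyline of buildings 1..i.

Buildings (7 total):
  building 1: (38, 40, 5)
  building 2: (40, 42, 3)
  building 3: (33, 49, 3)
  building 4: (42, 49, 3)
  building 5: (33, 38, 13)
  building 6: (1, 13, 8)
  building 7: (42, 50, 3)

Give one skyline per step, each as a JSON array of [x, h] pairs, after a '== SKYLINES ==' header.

== SKYLINES ==
[[38,5],[40,0]]
[[38,5],[40,3],[42,0]]
[[33,3],[38,5],[40,3],[49,0]]
[[33,3],[38,5],[40,3],[49,0]]
[[33,13],[38,5],[40,3],[49,0]]
[[1,8],[13,0],[33,13],[38,5],[40,3],[49,0]]
[[1,8],[13,0],[33,13],[38,5],[40,3],[50,0]]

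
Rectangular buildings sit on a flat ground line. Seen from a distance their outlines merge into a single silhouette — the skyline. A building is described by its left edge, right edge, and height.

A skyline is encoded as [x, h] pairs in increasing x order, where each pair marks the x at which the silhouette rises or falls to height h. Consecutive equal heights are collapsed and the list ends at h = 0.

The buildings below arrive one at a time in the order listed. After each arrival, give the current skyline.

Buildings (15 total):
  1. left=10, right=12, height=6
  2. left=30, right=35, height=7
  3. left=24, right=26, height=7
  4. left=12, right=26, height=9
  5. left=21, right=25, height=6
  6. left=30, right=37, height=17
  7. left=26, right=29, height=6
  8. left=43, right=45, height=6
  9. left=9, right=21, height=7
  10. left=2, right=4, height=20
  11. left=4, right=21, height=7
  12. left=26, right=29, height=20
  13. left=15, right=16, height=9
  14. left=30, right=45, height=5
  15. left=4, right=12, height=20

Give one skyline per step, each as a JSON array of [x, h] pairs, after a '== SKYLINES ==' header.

== SKYLINES ==
[[10,6],[12,0]]
[[10,6],[12,0],[30,7],[35,0]]
[[10,6],[12,0],[24,7],[26,0],[30,7],[35,0]]
[[10,6],[12,9],[26,0],[30,7],[35,0]]
[[10,6],[12,9],[26,0],[30,7],[35,0]]
[[10,6],[12,9],[26,0],[30,17],[37,0]]
[[10,6],[12,9],[26,6],[29,0],[30,17],[37,0]]
[[10,6],[12,9],[26,6],[29,0],[30,17],[37,0],[43,6],[45,0]]
[[9,7],[12,9],[26,6],[29,0],[30,17],[37,0],[43,6],[45,0]]
[[2,20],[4,0],[9,7],[12,9],[26,6],[29,0],[30,17],[37,0],[43,6],[45,0]]
[[2,20],[4,7],[12,9],[26,6],[29,0],[30,17],[37,0],[43,6],[45,0]]
[[2,20],[4,7],[12,9],[26,20],[29,0],[30,17],[37,0],[43,6],[45,0]]
[[2,20],[4,7],[12,9],[26,20],[29,0],[30,17],[37,0],[43,6],[45,0]]
[[2,20],[4,7],[12,9],[26,20],[29,0],[30,17],[37,5],[43,6],[45,0]]
[[2,20],[12,9],[26,20],[29,0],[30,17],[37,5],[43,6],[45,0]]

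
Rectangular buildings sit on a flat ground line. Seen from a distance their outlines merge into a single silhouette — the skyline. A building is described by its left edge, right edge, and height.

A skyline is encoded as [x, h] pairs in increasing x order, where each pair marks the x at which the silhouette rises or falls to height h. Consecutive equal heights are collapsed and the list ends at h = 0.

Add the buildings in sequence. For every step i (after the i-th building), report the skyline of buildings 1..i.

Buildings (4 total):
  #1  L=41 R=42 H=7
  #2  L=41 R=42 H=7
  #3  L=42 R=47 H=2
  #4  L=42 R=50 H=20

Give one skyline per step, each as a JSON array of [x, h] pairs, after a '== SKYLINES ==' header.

== SKYLINES ==
[[41,7],[42,0]]
[[41,7],[42,0]]
[[41,7],[42,2],[47,0]]
[[41,7],[42,20],[50,0]]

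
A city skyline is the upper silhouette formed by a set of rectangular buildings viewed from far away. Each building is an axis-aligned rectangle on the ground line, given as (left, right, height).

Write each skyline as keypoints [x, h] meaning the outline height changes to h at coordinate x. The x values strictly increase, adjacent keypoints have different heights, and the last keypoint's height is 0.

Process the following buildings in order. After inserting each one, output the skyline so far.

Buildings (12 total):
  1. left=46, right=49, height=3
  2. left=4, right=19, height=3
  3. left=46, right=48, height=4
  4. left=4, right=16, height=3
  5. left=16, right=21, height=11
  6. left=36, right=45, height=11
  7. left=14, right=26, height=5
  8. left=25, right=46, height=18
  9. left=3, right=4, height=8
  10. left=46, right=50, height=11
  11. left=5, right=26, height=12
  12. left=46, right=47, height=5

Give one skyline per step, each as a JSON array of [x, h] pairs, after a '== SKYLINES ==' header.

== SKYLINES ==
[[46,3],[49,0]]
[[4,3],[19,0],[46,3],[49,0]]
[[4,3],[19,0],[46,4],[48,3],[49,0]]
[[4,3],[19,0],[46,4],[48,3],[49,0]]
[[4,3],[16,11],[21,0],[46,4],[48,3],[49,0]]
[[4,3],[16,11],[21,0],[36,11],[45,0],[46,4],[48,3],[49,0]]
[[4,3],[14,5],[16,11],[21,5],[26,0],[36,11],[45,0],[46,4],[48,3],[49,0]]
[[4,3],[14,5],[16,11],[21,5],[25,18],[46,4],[48,3],[49,0]]
[[3,8],[4,3],[14,5],[16,11],[21,5],[25,18],[46,4],[48,3],[49,0]]
[[3,8],[4,3],[14,5],[16,11],[21,5],[25,18],[46,11],[50,0]]
[[3,8],[4,3],[5,12],[25,18],[46,11],[50,0]]
[[3,8],[4,3],[5,12],[25,18],[46,11],[50,0]]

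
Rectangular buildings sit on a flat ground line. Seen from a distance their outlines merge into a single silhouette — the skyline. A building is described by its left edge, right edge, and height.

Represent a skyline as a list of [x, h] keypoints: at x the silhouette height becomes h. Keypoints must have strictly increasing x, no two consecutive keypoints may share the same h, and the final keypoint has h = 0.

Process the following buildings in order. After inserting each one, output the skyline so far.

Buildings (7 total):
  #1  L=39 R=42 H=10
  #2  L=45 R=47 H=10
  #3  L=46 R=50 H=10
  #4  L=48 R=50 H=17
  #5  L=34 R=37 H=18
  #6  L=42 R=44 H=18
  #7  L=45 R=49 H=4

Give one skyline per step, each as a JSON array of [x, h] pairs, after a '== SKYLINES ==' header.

== SKYLINES ==
[[39,10],[42,0]]
[[39,10],[42,0],[45,10],[47,0]]
[[39,10],[42,0],[45,10],[50,0]]
[[39,10],[42,0],[45,10],[48,17],[50,0]]
[[34,18],[37,0],[39,10],[42,0],[45,10],[48,17],[50,0]]
[[34,18],[37,0],[39,10],[42,18],[44,0],[45,10],[48,17],[50,0]]
[[34,18],[37,0],[39,10],[42,18],[44,0],[45,10],[48,17],[50,0]]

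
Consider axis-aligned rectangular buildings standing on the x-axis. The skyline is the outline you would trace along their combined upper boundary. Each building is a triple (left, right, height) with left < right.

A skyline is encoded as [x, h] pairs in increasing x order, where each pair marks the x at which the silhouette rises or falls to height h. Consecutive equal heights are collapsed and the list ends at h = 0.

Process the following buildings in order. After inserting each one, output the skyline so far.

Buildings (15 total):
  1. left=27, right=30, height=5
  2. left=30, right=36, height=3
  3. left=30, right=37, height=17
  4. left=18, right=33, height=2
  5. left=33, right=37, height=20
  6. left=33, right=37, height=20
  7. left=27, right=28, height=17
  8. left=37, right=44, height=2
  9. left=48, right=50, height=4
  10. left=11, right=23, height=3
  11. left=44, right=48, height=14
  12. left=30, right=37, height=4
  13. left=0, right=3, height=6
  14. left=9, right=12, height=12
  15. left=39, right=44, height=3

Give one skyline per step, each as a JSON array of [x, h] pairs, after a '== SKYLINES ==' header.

== SKYLINES ==
[[27,5],[30,0]]
[[27,5],[30,3],[36,0]]
[[27,5],[30,17],[37,0]]
[[18,2],[27,5],[30,17],[37,0]]
[[18,2],[27,5],[30,17],[33,20],[37,0]]
[[18,2],[27,5],[30,17],[33,20],[37,0]]
[[18,2],[27,17],[28,5],[30,17],[33,20],[37,0]]
[[18,2],[27,17],[28,5],[30,17],[33,20],[37,2],[44,0]]
[[18,2],[27,17],[28,5],[30,17],[33,20],[37,2],[44,0],[48,4],[50,0]]
[[11,3],[23,2],[27,17],[28,5],[30,17],[33,20],[37,2],[44,0],[48,4],[50,0]]
[[11,3],[23,2],[27,17],[28,5],[30,17],[33,20],[37,2],[44,14],[48,4],[50,0]]
[[11,3],[23,2],[27,17],[28,5],[30,17],[33,20],[37,2],[44,14],[48,4],[50,0]]
[[0,6],[3,0],[11,3],[23,2],[27,17],[28,5],[30,17],[33,20],[37,2],[44,14],[48,4],[50,0]]
[[0,6],[3,0],[9,12],[12,3],[23,2],[27,17],[28,5],[30,17],[33,20],[37,2],[44,14],[48,4],[50,0]]
[[0,6],[3,0],[9,12],[12,3],[23,2],[27,17],[28,5],[30,17],[33,20],[37,2],[39,3],[44,14],[48,4],[50,0]]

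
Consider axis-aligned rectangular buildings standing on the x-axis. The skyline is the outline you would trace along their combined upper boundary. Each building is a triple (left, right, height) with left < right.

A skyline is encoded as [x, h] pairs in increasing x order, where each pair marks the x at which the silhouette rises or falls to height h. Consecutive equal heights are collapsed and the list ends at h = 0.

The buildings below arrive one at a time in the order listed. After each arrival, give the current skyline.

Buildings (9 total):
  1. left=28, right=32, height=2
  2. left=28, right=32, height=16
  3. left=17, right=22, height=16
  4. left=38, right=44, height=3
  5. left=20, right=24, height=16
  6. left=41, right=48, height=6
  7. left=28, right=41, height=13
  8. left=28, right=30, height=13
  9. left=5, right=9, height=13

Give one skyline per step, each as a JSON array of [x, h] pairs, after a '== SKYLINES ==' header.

== SKYLINES ==
[[28,2],[32,0]]
[[28,16],[32,0]]
[[17,16],[22,0],[28,16],[32,0]]
[[17,16],[22,0],[28,16],[32,0],[38,3],[44,0]]
[[17,16],[24,0],[28,16],[32,0],[38,3],[44,0]]
[[17,16],[24,0],[28,16],[32,0],[38,3],[41,6],[48,0]]
[[17,16],[24,0],[28,16],[32,13],[41,6],[48,0]]
[[17,16],[24,0],[28,16],[32,13],[41,6],[48,0]]
[[5,13],[9,0],[17,16],[24,0],[28,16],[32,13],[41,6],[48,0]]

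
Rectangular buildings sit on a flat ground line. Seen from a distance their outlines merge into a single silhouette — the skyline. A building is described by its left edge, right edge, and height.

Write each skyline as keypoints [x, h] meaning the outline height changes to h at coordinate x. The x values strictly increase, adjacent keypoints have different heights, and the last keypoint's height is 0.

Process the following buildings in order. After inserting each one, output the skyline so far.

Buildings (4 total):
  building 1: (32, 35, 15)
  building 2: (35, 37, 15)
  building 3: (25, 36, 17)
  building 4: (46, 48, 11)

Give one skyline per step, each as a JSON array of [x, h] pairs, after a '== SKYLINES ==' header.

== SKYLINES ==
[[32,15],[35,0]]
[[32,15],[37,0]]
[[25,17],[36,15],[37,0]]
[[25,17],[36,15],[37,0],[46,11],[48,0]]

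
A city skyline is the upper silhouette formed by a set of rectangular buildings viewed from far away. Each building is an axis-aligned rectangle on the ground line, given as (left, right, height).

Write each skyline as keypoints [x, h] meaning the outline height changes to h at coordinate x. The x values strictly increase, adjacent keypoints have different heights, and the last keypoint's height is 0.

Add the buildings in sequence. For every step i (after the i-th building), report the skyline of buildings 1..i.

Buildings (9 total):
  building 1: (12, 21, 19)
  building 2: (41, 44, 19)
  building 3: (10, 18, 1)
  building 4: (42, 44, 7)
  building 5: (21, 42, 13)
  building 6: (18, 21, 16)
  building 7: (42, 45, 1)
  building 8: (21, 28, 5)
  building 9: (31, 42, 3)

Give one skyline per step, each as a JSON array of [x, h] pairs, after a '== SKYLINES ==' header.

== SKYLINES ==
[[12,19],[21,0]]
[[12,19],[21,0],[41,19],[44,0]]
[[10,1],[12,19],[21,0],[41,19],[44,0]]
[[10,1],[12,19],[21,0],[41,19],[44,0]]
[[10,1],[12,19],[21,13],[41,19],[44,0]]
[[10,1],[12,19],[21,13],[41,19],[44,0]]
[[10,1],[12,19],[21,13],[41,19],[44,1],[45,0]]
[[10,1],[12,19],[21,13],[41,19],[44,1],[45,0]]
[[10,1],[12,19],[21,13],[41,19],[44,1],[45,0]]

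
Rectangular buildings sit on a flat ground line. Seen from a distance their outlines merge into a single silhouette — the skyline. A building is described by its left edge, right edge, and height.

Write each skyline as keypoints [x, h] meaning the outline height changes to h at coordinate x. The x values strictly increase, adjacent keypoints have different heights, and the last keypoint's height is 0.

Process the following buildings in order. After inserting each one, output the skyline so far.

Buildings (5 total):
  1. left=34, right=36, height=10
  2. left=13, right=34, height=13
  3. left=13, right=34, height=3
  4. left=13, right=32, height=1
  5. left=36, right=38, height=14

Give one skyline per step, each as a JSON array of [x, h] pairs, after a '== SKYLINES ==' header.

== SKYLINES ==
[[34,10],[36,0]]
[[13,13],[34,10],[36,0]]
[[13,13],[34,10],[36,0]]
[[13,13],[34,10],[36,0]]
[[13,13],[34,10],[36,14],[38,0]]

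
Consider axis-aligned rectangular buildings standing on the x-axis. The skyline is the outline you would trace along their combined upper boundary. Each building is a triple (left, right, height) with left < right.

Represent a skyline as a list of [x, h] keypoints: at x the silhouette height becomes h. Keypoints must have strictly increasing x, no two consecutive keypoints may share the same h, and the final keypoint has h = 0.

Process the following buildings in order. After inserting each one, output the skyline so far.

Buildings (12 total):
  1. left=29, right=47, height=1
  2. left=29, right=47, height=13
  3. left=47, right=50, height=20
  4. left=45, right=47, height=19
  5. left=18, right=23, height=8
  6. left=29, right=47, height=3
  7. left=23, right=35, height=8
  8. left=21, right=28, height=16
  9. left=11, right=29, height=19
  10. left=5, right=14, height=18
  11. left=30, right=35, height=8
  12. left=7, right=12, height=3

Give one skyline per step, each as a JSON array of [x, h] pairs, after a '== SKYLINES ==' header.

== SKYLINES ==
[[29,1],[47,0]]
[[29,13],[47,0]]
[[29,13],[47,20],[50,0]]
[[29,13],[45,19],[47,20],[50,0]]
[[18,8],[23,0],[29,13],[45,19],[47,20],[50,0]]
[[18,8],[23,0],[29,13],[45,19],[47,20],[50,0]]
[[18,8],[29,13],[45,19],[47,20],[50,0]]
[[18,8],[21,16],[28,8],[29,13],[45,19],[47,20],[50,0]]
[[11,19],[29,13],[45,19],[47,20],[50,0]]
[[5,18],[11,19],[29,13],[45,19],[47,20],[50,0]]
[[5,18],[11,19],[29,13],[45,19],[47,20],[50,0]]
[[5,18],[11,19],[29,13],[45,19],[47,20],[50,0]]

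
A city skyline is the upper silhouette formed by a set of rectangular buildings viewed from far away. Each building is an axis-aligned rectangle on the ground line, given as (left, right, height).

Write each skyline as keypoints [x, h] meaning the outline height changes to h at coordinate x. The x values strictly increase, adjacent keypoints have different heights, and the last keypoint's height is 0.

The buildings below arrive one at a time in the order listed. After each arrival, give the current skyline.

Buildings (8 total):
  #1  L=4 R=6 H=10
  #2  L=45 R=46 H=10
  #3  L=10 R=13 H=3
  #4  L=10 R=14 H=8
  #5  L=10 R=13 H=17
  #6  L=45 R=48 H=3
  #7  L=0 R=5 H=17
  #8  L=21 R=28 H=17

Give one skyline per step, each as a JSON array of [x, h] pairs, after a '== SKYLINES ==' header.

== SKYLINES ==
[[4,10],[6,0]]
[[4,10],[6,0],[45,10],[46,0]]
[[4,10],[6,0],[10,3],[13,0],[45,10],[46,0]]
[[4,10],[6,0],[10,8],[14,0],[45,10],[46,0]]
[[4,10],[6,0],[10,17],[13,8],[14,0],[45,10],[46,0]]
[[4,10],[6,0],[10,17],[13,8],[14,0],[45,10],[46,3],[48,0]]
[[0,17],[5,10],[6,0],[10,17],[13,8],[14,0],[45,10],[46,3],[48,0]]
[[0,17],[5,10],[6,0],[10,17],[13,8],[14,0],[21,17],[28,0],[45,10],[46,3],[48,0]]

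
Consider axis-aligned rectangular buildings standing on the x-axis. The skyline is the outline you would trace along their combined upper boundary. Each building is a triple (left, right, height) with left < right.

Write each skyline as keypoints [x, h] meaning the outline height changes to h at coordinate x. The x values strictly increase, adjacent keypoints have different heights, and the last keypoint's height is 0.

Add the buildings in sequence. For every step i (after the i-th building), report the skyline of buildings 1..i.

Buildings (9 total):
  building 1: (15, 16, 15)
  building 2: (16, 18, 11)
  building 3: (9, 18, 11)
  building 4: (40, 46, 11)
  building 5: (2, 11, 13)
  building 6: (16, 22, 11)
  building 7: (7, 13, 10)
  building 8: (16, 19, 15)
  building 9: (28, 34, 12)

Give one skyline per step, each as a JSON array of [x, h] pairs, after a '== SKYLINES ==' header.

== SKYLINES ==
[[15,15],[16,0]]
[[15,15],[16,11],[18,0]]
[[9,11],[15,15],[16,11],[18,0]]
[[9,11],[15,15],[16,11],[18,0],[40,11],[46,0]]
[[2,13],[11,11],[15,15],[16,11],[18,0],[40,11],[46,0]]
[[2,13],[11,11],[15,15],[16,11],[22,0],[40,11],[46,0]]
[[2,13],[11,11],[15,15],[16,11],[22,0],[40,11],[46,0]]
[[2,13],[11,11],[15,15],[19,11],[22,0],[40,11],[46,0]]
[[2,13],[11,11],[15,15],[19,11],[22,0],[28,12],[34,0],[40,11],[46,0]]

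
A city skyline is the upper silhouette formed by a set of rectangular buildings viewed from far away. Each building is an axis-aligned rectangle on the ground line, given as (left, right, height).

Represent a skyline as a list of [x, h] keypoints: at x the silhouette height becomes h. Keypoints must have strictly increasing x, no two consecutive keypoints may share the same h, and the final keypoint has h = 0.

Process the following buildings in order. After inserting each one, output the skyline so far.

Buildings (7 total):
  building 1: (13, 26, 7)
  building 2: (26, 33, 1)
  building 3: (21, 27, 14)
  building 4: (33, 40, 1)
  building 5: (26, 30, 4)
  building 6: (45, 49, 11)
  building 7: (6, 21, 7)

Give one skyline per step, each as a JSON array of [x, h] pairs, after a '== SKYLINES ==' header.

== SKYLINES ==
[[13,7],[26,0]]
[[13,7],[26,1],[33,0]]
[[13,7],[21,14],[27,1],[33,0]]
[[13,7],[21,14],[27,1],[40,0]]
[[13,7],[21,14],[27,4],[30,1],[40,0]]
[[13,7],[21,14],[27,4],[30,1],[40,0],[45,11],[49,0]]
[[6,7],[21,14],[27,4],[30,1],[40,0],[45,11],[49,0]]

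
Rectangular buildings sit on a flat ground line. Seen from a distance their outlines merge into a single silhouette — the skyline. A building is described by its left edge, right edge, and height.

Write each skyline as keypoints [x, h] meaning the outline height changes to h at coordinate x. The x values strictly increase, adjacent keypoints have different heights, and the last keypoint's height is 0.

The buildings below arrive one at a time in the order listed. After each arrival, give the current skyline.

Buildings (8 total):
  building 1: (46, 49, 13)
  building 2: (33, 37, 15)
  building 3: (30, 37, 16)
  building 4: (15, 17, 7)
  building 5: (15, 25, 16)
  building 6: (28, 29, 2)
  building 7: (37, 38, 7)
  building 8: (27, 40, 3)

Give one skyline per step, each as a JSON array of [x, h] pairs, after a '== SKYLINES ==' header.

== SKYLINES ==
[[46,13],[49,0]]
[[33,15],[37,0],[46,13],[49,0]]
[[30,16],[37,0],[46,13],[49,0]]
[[15,7],[17,0],[30,16],[37,0],[46,13],[49,0]]
[[15,16],[25,0],[30,16],[37,0],[46,13],[49,0]]
[[15,16],[25,0],[28,2],[29,0],[30,16],[37,0],[46,13],[49,0]]
[[15,16],[25,0],[28,2],[29,0],[30,16],[37,7],[38,0],[46,13],[49,0]]
[[15,16],[25,0],[27,3],[30,16],[37,7],[38,3],[40,0],[46,13],[49,0]]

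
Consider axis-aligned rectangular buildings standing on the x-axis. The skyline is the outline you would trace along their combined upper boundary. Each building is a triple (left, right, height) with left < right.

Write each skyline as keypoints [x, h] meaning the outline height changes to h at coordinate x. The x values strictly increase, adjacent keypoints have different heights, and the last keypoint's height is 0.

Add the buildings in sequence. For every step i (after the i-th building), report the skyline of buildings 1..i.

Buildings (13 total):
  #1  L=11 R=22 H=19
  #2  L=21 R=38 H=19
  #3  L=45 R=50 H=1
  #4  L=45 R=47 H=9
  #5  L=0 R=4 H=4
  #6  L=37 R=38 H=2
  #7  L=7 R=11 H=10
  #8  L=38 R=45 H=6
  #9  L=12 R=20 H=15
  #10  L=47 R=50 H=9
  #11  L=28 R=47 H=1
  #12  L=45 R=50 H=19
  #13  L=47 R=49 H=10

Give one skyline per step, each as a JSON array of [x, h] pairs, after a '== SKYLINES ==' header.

== SKYLINES ==
[[11,19],[22,0]]
[[11,19],[38,0]]
[[11,19],[38,0],[45,1],[50,0]]
[[11,19],[38,0],[45,9],[47,1],[50,0]]
[[0,4],[4,0],[11,19],[38,0],[45,9],[47,1],[50,0]]
[[0,4],[4,0],[11,19],[38,0],[45,9],[47,1],[50,0]]
[[0,4],[4,0],[7,10],[11,19],[38,0],[45,9],[47,1],[50,0]]
[[0,4],[4,0],[7,10],[11,19],[38,6],[45,9],[47,1],[50,0]]
[[0,4],[4,0],[7,10],[11,19],[38,6],[45,9],[47,1],[50,0]]
[[0,4],[4,0],[7,10],[11,19],[38,6],[45,9],[50,0]]
[[0,4],[4,0],[7,10],[11,19],[38,6],[45,9],[50,0]]
[[0,4],[4,0],[7,10],[11,19],[38,6],[45,19],[50,0]]
[[0,4],[4,0],[7,10],[11,19],[38,6],[45,19],[50,0]]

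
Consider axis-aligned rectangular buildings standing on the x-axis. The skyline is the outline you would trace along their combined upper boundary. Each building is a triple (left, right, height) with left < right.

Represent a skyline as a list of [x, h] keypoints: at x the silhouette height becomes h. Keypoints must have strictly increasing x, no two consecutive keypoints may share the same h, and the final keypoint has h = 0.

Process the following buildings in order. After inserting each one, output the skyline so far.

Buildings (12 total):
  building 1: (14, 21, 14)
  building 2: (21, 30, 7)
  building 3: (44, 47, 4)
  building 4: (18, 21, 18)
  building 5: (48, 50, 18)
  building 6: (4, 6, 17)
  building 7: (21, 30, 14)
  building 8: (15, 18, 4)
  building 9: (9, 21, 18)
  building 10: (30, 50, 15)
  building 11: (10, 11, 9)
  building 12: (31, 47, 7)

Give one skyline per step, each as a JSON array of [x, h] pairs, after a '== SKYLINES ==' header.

== SKYLINES ==
[[14,14],[21,0]]
[[14,14],[21,7],[30,0]]
[[14,14],[21,7],[30,0],[44,4],[47,0]]
[[14,14],[18,18],[21,7],[30,0],[44,4],[47,0]]
[[14,14],[18,18],[21,7],[30,0],[44,4],[47,0],[48,18],[50,0]]
[[4,17],[6,0],[14,14],[18,18],[21,7],[30,0],[44,4],[47,0],[48,18],[50,0]]
[[4,17],[6,0],[14,14],[18,18],[21,14],[30,0],[44,4],[47,0],[48,18],[50,0]]
[[4,17],[6,0],[14,14],[18,18],[21,14],[30,0],[44,4],[47,0],[48,18],[50,0]]
[[4,17],[6,0],[9,18],[21,14],[30,0],[44,4],[47,0],[48,18],[50,0]]
[[4,17],[6,0],[9,18],[21,14],[30,15],[48,18],[50,0]]
[[4,17],[6,0],[9,18],[21,14],[30,15],[48,18],[50,0]]
[[4,17],[6,0],[9,18],[21,14],[30,15],[48,18],[50,0]]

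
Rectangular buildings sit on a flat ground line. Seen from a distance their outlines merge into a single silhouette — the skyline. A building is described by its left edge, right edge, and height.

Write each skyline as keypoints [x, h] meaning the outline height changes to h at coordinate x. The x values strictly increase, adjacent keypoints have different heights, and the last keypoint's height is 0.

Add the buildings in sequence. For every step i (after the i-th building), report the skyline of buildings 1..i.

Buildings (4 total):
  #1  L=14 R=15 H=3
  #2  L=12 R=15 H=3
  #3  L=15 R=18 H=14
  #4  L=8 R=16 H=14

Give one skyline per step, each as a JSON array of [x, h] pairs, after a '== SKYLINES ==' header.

== SKYLINES ==
[[14,3],[15,0]]
[[12,3],[15,0]]
[[12,3],[15,14],[18,0]]
[[8,14],[18,0]]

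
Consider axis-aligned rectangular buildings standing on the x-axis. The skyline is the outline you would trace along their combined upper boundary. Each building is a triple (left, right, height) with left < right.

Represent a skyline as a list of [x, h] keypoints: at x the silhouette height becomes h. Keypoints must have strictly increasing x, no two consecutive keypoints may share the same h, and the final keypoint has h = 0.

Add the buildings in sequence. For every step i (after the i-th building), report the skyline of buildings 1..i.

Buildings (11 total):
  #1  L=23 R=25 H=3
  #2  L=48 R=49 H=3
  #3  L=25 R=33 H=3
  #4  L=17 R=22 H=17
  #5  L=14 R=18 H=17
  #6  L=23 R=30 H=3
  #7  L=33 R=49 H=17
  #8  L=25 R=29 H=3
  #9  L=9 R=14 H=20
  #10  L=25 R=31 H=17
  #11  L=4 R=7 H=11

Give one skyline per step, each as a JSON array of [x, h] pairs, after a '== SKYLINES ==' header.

== SKYLINES ==
[[23,3],[25,0]]
[[23,3],[25,0],[48,3],[49,0]]
[[23,3],[33,0],[48,3],[49,0]]
[[17,17],[22,0],[23,3],[33,0],[48,3],[49,0]]
[[14,17],[22,0],[23,3],[33,0],[48,3],[49,0]]
[[14,17],[22,0],[23,3],[33,0],[48,3],[49,0]]
[[14,17],[22,0],[23,3],[33,17],[49,0]]
[[14,17],[22,0],[23,3],[33,17],[49,0]]
[[9,20],[14,17],[22,0],[23,3],[33,17],[49,0]]
[[9,20],[14,17],[22,0],[23,3],[25,17],[31,3],[33,17],[49,0]]
[[4,11],[7,0],[9,20],[14,17],[22,0],[23,3],[25,17],[31,3],[33,17],[49,0]]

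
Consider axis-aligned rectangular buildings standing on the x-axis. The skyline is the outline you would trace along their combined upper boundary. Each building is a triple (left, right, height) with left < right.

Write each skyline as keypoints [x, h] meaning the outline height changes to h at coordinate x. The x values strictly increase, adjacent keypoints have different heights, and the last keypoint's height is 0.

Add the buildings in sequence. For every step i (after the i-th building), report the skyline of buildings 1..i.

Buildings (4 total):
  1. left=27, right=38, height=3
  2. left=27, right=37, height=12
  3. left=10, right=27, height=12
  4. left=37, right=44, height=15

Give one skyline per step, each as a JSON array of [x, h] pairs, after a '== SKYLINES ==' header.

== SKYLINES ==
[[27,3],[38,0]]
[[27,12],[37,3],[38,0]]
[[10,12],[37,3],[38,0]]
[[10,12],[37,15],[44,0]]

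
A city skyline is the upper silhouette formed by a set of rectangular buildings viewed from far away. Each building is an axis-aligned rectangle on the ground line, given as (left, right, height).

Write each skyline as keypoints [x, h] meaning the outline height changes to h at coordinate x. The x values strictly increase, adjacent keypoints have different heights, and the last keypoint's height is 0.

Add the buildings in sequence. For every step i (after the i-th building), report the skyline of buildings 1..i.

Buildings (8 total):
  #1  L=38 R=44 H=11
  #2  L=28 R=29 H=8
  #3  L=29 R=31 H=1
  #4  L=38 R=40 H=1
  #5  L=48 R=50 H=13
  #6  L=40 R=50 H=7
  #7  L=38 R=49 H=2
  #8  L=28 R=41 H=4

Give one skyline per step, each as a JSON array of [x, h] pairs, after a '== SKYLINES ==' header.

== SKYLINES ==
[[38,11],[44,0]]
[[28,8],[29,0],[38,11],[44,0]]
[[28,8],[29,1],[31,0],[38,11],[44,0]]
[[28,8],[29,1],[31,0],[38,11],[44,0]]
[[28,8],[29,1],[31,0],[38,11],[44,0],[48,13],[50,0]]
[[28,8],[29,1],[31,0],[38,11],[44,7],[48,13],[50,0]]
[[28,8],[29,1],[31,0],[38,11],[44,7],[48,13],[50,0]]
[[28,8],[29,4],[38,11],[44,7],[48,13],[50,0]]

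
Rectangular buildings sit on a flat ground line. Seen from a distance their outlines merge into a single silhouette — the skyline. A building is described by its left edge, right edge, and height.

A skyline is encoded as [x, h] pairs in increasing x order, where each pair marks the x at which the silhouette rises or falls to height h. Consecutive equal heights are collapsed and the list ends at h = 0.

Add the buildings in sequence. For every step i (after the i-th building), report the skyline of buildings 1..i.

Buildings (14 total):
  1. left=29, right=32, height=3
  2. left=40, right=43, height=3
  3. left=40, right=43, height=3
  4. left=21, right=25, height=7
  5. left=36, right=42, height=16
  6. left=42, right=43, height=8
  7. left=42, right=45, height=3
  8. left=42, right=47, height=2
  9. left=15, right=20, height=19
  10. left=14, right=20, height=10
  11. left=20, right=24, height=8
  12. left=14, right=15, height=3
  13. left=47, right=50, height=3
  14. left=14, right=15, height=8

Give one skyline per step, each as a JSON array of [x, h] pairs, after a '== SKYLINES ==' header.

== SKYLINES ==
[[29,3],[32,0]]
[[29,3],[32,0],[40,3],[43,0]]
[[29,3],[32,0],[40,3],[43,0]]
[[21,7],[25,0],[29,3],[32,0],[40,3],[43,0]]
[[21,7],[25,0],[29,3],[32,0],[36,16],[42,3],[43,0]]
[[21,7],[25,0],[29,3],[32,0],[36,16],[42,8],[43,0]]
[[21,7],[25,0],[29,3],[32,0],[36,16],[42,8],[43,3],[45,0]]
[[21,7],[25,0],[29,3],[32,0],[36,16],[42,8],[43,3],[45,2],[47,0]]
[[15,19],[20,0],[21,7],[25,0],[29,3],[32,0],[36,16],[42,8],[43,3],[45,2],[47,0]]
[[14,10],[15,19],[20,0],[21,7],[25,0],[29,3],[32,0],[36,16],[42,8],[43,3],[45,2],[47,0]]
[[14,10],[15,19],[20,8],[24,7],[25,0],[29,3],[32,0],[36,16],[42,8],[43,3],[45,2],[47,0]]
[[14,10],[15,19],[20,8],[24,7],[25,0],[29,3],[32,0],[36,16],[42,8],[43,3],[45,2],[47,0]]
[[14,10],[15,19],[20,8],[24,7],[25,0],[29,3],[32,0],[36,16],[42,8],[43,3],[45,2],[47,3],[50,0]]
[[14,10],[15,19],[20,8],[24,7],[25,0],[29,3],[32,0],[36,16],[42,8],[43,3],[45,2],[47,3],[50,0]]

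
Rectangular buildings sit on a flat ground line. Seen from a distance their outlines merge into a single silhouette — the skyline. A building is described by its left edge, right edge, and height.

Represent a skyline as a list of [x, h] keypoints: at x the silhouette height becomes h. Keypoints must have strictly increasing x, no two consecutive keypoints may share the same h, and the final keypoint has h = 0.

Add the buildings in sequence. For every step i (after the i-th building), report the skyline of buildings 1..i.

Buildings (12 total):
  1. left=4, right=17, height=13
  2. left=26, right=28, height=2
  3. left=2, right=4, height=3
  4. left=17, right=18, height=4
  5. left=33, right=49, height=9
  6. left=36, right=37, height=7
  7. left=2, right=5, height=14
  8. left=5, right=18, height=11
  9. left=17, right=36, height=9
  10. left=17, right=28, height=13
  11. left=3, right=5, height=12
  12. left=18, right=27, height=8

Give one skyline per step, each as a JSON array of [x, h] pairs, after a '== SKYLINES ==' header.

== SKYLINES ==
[[4,13],[17,0]]
[[4,13],[17,0],[26,2],[28,0]]
[[2,3],[4,13],[17,0],[26,2],[28,0]]
[[2,3],[4,13],[17,4],[18,0],[26,2],[28,0]]
[[2,3],[4,13],[17,4],[18,0],[26,2],[28,0],[33,9],[49,0]]
[[2,3],[4,13],[17,4],[18,0],[26,2],[28,0],[33,9],[49,0]]
[[2,14],[5,13],[17,4],[18,0],[26,2],[28,0],[33,9],[49,0]]
[[2,14],[5,13],[17,11],[18,0],[26,2],[28,0],[33,9],[49,0]]
[[2,14],[5,13],[17,11],[18,9],[49,0]]
[[2,14],[5,13],[28,9],[49,0]]
[[2,14],[5,13],[28,9],[49,0]]
[[2,14],[5,13],[28,9],[49,0]]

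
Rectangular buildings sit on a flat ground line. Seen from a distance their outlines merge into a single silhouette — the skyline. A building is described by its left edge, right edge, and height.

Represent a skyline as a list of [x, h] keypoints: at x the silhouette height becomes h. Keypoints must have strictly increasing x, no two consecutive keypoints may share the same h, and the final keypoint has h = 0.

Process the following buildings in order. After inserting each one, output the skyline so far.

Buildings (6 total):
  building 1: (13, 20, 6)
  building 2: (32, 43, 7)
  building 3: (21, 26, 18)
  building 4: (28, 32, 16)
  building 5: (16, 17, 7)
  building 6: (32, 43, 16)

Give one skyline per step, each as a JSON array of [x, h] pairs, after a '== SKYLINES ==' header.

== SKYLINES ==
[[13,6],[20,0]]
[[13,6],[20,0],[32,7],[43,0]]
[[13,6],[20,0],[21,18],[26,0],[32,7],[43,0]]
[[13,6],[20,0],[21,18],[26,0],[28,16],[32,7],[43,0]]
[[13,6],[16,7],[17,6],[20,0],[21,18],[26,0],[28,16],[32,7],[43,0]]
[[13,6],[16,7],[17,6],[20,0],[21,18],[26,0],[28,16],[43,0]]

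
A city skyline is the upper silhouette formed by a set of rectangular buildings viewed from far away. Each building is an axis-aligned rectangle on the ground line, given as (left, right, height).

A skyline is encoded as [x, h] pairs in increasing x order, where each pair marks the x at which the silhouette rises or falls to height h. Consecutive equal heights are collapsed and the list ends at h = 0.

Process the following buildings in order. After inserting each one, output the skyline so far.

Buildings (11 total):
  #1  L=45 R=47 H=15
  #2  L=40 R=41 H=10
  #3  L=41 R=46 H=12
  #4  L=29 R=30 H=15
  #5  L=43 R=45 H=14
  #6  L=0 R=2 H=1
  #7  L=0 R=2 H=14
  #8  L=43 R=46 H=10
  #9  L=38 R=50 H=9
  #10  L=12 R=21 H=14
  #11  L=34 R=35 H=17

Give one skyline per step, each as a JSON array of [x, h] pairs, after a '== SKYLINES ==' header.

== SKYLINES ==
[[45,15],[47,0]]
[[40,10],[41,0],[45,15],[47,0]]
[[40,10],[41,12],[45,15],[47,0]]
[[29,15],[30,0],[40,10],[41,12],[45,15],[47,0]]
[[29,15],[30,0],[40,10],[41,12],[43,14],[45,15],[47,0]]
[[0,1],[2,0],[29,15],[30,0],[40,10],[41,12],[43,14],[45,15],[47,0]]
[[0,14],[2,0],[29,15],[30,0],[40,10],[41,12],[43,14],[45,15],[47,0]]
[[0,14],[2,0],[29,15],[30,0],[40,10],[41,12],[43,14],[45,15],[47,0]]
[[0,14],[2,0],[29,15],[30,0],[38,9],[40,10],[41,12],[43,14],[45,15],[47,9],[50,0]]
[[0,14],[2,0],[12,14],[21,0],[29,15],[30,0],[38,9],[40,10],[41,12],[43,14],[45,15],[47,9],[50,0]]
[[0,14],[2,0],[12,14],[21,0],[29,15],[30,0],[34,17],[35,0],[38,9],[40,10],[41,12],[43,14],[45,15],[47,9],[50,0]]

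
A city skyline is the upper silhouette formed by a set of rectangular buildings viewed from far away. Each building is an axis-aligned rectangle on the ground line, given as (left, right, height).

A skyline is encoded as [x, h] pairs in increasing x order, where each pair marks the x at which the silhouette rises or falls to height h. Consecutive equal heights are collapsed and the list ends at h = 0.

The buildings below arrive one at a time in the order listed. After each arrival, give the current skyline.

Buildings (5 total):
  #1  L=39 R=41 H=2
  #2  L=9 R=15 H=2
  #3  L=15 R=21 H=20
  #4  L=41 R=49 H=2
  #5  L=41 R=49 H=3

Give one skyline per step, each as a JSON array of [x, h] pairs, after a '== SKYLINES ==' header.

== SKYLINES ==
[[39,2],[41,0]]
[[9,2],[15,0],[39,2],[41,0]]
[[9,2],[15,20],[21,0],[39,2],[41,0]]
[[9,2],[15,20],[21,0],[39,2],[49,0]]
[[9,2],[15,20],[21,0],[39,2],[41,3],[49,0]]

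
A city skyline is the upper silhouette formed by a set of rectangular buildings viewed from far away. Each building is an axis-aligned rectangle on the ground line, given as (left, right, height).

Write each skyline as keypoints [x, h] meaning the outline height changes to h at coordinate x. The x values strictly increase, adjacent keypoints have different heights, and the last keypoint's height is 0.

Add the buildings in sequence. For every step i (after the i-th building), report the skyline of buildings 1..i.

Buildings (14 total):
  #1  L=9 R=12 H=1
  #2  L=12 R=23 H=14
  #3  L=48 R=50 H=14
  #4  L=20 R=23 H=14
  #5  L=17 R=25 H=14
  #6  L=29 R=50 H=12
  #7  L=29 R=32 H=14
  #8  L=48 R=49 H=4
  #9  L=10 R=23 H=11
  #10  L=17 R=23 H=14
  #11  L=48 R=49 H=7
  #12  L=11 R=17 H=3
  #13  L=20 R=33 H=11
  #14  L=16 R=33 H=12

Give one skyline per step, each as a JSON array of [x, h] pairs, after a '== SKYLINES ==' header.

== SKYLINES ==
[[9,1],[12,0]]
[[9,1],[12,14],[23,0]]
[[9,1],[12,14],[23,0],[48,14],[50,0]]
[[9,1],[12,14],[23,0],[48,14],[50,0]]
[[9,1],[12,14],[25,0],[48,14],[50,0]]
[[9,1],[12,14],[25,0],[29,12],[48,14],[50,0]]
[[9,1],[12,14],[25,0],[29,14],[32,12],[48,14],[50,0]]
[[9,1],[12,14],[25,0],[29,14],[32,12],[48,14],[50,0]]
[[9,1],[10,11],[12,14],[25,0],[29,14],[32,12],[48,14],[50,0]]
[[9,1],[10,11],[12,14],[25,0],[29,14],[32,12],[48,14],[50,0]]
[[9,1],[10,11],[12,14],[25,0],[29,14],[32,12],[48,14],[50,0]]
[[9,1],[10,11],[12,14],[25,0],[29,14],[32,12],[48,14],[50,0]]
[[9,1],[10,11],[12,14],[25,11],[29,14],[32,12],[48,14],[50,0]]
[[9,1],[10,11],[12,14],[25,12],[29,14],[32,12],[48,14],[50,0]]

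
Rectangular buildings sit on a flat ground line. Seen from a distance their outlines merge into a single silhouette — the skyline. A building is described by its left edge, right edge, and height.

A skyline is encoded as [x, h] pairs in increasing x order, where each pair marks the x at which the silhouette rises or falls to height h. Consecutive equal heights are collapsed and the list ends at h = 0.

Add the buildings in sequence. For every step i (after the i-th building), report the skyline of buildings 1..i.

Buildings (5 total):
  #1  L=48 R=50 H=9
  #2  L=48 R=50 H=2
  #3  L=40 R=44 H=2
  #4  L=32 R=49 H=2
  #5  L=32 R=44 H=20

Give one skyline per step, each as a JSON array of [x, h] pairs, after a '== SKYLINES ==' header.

== SKYLINES ==
[[48,9],[50,0]]
[[48,9],[50,0]]
[[40,2],[44,0],[48,9],[50,0]]
[[32,2],[48,9],[50,0]]
[[32,20],[44,2],[48,9],[50,0]]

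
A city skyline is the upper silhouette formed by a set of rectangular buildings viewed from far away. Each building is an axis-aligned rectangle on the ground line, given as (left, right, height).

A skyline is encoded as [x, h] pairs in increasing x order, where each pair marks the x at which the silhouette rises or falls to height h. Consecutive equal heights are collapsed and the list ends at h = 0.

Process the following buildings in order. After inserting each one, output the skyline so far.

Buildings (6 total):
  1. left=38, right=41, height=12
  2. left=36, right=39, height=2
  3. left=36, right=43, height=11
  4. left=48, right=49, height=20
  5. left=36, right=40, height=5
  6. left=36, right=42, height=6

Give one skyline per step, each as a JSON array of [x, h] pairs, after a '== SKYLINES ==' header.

== SKYLINES ==
[[38,12],[41,0]]
[[36,2],[38,12],[41,0]]
[[36,11],[38,12],[41,11],[43,0]]
[[36,11],[38,12],[41,11],[43,0],[48,20],[49,0]]
[[36,11],[38,12],[41,11],[43,0],[48,20],[49,0]]
[[36,11],[38,12],[41,11],[43,0],[48,20],[49,0]]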